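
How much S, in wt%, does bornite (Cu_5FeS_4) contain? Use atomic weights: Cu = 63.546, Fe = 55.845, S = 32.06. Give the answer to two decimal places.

Formula mass = 5×63.546 + 1×55.845 + 4×32.06 = 501.815 g/mol, of which 128.240 g is S.
So S makes up 128.240/501.815 = 0.2556 of the mass, i.e. 25.56%.

25.56 wt%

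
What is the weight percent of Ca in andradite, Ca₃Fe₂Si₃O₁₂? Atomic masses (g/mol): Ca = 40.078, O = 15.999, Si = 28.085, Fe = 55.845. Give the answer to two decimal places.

Formula mass = 3×40.078 + 2×55.845 + 3×28.085 + 12×15.999 = 508.167 g/mol, of which 120.234 g is Ca.
So Ca makes up 120.234/508.167 = 0.2366 of the mass, i.e. 23.66%.

23.66 wt%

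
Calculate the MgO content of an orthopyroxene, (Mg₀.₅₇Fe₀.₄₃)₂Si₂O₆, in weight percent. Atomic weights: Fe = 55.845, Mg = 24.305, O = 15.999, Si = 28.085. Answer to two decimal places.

Molar mass of (Mg₀.₅₇Fe₀.₄₃)₂Si₂O₆ = 1.14·24.305 + 0.86·55.845 + 2·28.085 + 6·15.999 = 227.898 g/mol.
Each formula unit contains 1.14 Mg, equivalent to 1.14/1 = 1.1400 mol MgO.
M(MgO) = 1×24.305 + 1×15.999 = 40.304 g/mol.
Mass of MgO per formula unit = 1.1400 × 40.304 = 45.947 g.
MgO wt% = 45.947 / 227.898 × 100 = 20.16%.

20.16 wt%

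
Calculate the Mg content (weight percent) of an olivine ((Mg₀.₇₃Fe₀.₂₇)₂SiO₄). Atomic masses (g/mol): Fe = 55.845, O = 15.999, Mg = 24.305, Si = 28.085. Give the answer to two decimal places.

22.50 weight percent

Molar mass of (Mg₀.₇₃Fe₀.₂₇)₂SiO₄: 1.46*24.305 + 0.54*55.845 + 1*28.085 + 4*15.999 = 157.723 g/mol.
Mass of Mg per formula unit: 1.46 × 24.305 = 35.485 g.
Weight fraction Mg = 35.485 / 157.723 = 0.2250.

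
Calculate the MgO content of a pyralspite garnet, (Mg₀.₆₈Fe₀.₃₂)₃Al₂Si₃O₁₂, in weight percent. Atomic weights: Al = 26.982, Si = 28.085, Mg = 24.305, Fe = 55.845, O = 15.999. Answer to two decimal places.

18.97 wt%

M((Mg₀.₆₈Fe₀.₃₂)₃Al₂Si₃O₁₂) = 433.400 g/mol; M(MgO) = 40.304 g/mol.
Moles MgO per formula unit = 2.04 Mg ÷ 1 = 2.0400.
MgO fraction = (2.0400 × 40.304) / 433.400 = 82.220/433.400 = 0.1897.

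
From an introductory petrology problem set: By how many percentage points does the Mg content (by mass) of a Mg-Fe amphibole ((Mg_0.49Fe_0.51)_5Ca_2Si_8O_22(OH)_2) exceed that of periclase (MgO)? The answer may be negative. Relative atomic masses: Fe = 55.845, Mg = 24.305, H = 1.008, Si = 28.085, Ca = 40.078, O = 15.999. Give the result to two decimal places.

-53.63 percentage points

Mg in (Mg_0.49Fe_0.51)_5Ca_2Si_8O_22(OH)_2: molar mass 892.780 g/mol; 2.45×24.305 = 59.547 g → 6.67 wt%.
Mg in MgO: molar mass 40.304 g/mol; 1×24.305 = 24.305 g → 60.30 wt%.
Difference = 6.67 − 60.30 = -53.63 percentage points.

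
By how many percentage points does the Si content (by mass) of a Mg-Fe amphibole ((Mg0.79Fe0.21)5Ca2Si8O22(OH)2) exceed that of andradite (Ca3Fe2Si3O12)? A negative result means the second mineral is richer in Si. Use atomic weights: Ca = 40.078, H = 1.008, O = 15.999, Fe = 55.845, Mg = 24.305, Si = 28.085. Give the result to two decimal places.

9.99 percentage points

Si in (Mg0.79Fe0.21)5Ca2Si8O22(OH)2: molar mass 845.470 g/mol; 8×28.085 = 224.680 g → 26.57 wt%.
Si in Ca3Fe2Si3O12: molar mass 508.167 g/mol; 3×28.085 = 84.255 g → 16.58 wt%.
Difference = 26.57 − 16.58 = 9.99 percentage points.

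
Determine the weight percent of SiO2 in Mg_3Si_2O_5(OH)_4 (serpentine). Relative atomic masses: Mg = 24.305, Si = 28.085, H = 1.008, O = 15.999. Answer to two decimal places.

M(Mg_3Si_2O_5(OH)_4) = 277.108 g/mol; M(SiO2) = 60.083 g/mol.
Moles SiO2 per formula unit = 2 Si ÷ 1 = 2.0000.
SiO2 fraction = (2.0000 × 60.083) / 277.108 = 120.166/277.108 = 0.4336.

43.36 wt%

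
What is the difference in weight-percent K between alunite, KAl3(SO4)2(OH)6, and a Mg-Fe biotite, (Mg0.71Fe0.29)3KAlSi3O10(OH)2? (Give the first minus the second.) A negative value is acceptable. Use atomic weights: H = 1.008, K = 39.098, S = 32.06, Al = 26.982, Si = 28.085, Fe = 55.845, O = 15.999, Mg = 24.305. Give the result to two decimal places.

First mineral: 39.098 g K in 414.198 g formula = 9.44 wt% K.
Second mineral: 39.098 g K in 444.694 g formula = 8.79 wt% K.
9.44% − 8.79% gives a difference of 0.65 percentage points.

0.65 percentage points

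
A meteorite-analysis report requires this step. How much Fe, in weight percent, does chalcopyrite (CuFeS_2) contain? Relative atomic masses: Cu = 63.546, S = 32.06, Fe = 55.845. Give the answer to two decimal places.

30.43 weight percent

Formula mass = 1*63.546 + 1*55.845 + 2*32.06 = 183.511 g/mol, of which 55.845 g is Fe.
So Fe makes up 55.845/183.511 = 0.3043 of the mass, i.e. 30.43%.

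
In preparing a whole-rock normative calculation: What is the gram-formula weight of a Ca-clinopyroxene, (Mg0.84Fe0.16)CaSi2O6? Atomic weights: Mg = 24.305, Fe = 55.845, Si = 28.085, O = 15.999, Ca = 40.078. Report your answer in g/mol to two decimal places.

221.59 g/mol

M = 0.84·24.305 + 0.16·55.845 + 1·40.078 + 2·28.085 + 6·15.999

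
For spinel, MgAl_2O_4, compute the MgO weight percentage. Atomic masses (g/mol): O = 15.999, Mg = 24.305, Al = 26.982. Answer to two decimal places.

M(MgAl_2O_4) = 142.265 g/mol; M(MgO) = 40.304 g/mol.
Moles MgO per formula unit = 1 Mg ÷ 1 = 1.0000.
MgO fraction = (1.0000 × 40.304) / 142.265 = 40.304/142.265 = 0.2833.

28.33 wt%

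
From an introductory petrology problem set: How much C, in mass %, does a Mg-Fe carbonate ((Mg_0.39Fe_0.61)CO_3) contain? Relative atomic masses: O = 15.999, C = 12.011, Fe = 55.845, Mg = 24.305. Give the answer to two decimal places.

Molar mass of (Mg_0.39Fe_0.61)CO_3: 0.39×24.305 + 0.61×55.845 + 1×12.011 + 3×15.999 = 103.552 g/mol.
Mass of C per formula unit: 1 × 12.011 = 12.011 g.
Weight fraction C = 12.011 / 103.552 = 0.1160.

11.60 mass %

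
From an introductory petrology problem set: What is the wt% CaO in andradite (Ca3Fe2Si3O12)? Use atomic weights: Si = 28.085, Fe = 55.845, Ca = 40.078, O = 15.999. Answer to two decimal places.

Formula mass = 508.167 g/mol.
3 Ca → 3.0000 mol CaO per formula unit; M(CaO) = 56.077, so CaO mass = 168.231 g.
168.231/508.167 × 100 = 33.11 wt%.

33.11 wt%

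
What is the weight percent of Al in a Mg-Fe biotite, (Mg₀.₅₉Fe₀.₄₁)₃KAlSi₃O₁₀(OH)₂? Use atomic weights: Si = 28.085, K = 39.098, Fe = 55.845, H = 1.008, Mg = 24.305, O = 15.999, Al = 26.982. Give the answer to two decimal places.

5.92 weight percent

Formula mass = 1.77·24.305 + 1.23·55.845 + 1·39.098 + 1·26.982 + 3·28.085 + 12·15.999 + 2·1.008 = 456.048 g/mol, of which 26.982 g is Al.
So Al makes up 26.982/456.048 = 0.0592 of the mass, i.e. 5.92%.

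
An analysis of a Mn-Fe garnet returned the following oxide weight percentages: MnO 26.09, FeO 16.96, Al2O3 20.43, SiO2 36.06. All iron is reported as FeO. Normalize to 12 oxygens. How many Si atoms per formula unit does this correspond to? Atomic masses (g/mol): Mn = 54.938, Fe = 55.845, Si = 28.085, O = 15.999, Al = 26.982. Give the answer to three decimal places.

MnO: 26.09/70.937 = 0.36779 mol → 0.36779 mol Mn, 0.36779 mol O.
FeO: 16.96/71.844 = 0.23607 mol → 0.23607 mol Fe, 0.23607 mol O.
Al2O3: 20.43/101.961 = 0.20037 mol → 0.40074 mol Al, 0.60111 mol O.
SiO2: 36.06/60.083 = 0.60017 mol → 0.60017 mol Si, 1.20034 mol O.
Total oxygen = 2.40531 mol. Normalization factor = 12/2.40531 = 4.98896.
Si per 12 O = 0.60017 × 4.98896 = 2.994.

2.994 Si apfu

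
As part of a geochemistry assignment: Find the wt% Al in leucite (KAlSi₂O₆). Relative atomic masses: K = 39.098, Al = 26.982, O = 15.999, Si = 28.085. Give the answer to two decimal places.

Formula mass = 1×39.098 + 1×26.982 + 2×28.085 + 6×15.999 = 218.244 g/mol, of which 26.982 g is Al.
So Al makes up 26.982/218.244 = 0.1236 of the mass, i.e. 12.36%.

12.36 wt%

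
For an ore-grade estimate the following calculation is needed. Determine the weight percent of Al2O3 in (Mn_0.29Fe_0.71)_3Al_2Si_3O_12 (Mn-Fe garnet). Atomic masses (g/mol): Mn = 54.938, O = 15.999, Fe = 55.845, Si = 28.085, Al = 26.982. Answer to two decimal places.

Formula mass = 496.953 g/mol.
2 Al → 1.0000 mol Al2O3 per formula unit; M(Al2O3) = 101.961, so Al2O3 mass = 101.961 g.
101.961/496.953 × 100 = 20.52 wt%.

20.52 wt%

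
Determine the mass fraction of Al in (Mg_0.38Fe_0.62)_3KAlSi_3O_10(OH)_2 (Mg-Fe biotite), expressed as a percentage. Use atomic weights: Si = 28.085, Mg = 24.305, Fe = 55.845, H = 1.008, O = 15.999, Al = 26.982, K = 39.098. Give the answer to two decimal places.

M((Mg_0.38Fe_0.62)_3KAlSi_3O_10(OH)_2) = 475.918 g/mol.
Al contributes 1 × 26.982 = 26.982 g per mole.
26.982/475.918 = 0.0567 → 5.67%.

5.67 weight percent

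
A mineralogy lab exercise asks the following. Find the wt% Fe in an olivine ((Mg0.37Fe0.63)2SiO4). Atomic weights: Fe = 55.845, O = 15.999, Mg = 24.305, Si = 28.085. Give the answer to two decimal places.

39.00 wt%

Formula mass = 0.74*24.305 + 1.26*55.845 + 1*28.085 + 4*15.999 = 180.431 g/mol, of which 70.365 g is Fe.
So Fe makes up 70.365/180.431 = 0.3900 of the mass, i.e. 39.00%.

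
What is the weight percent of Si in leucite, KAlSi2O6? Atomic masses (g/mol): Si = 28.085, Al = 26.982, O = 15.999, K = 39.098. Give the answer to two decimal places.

25.74 wt%

Formula mass = 1·39.098 + 1·26.982 + 2·28.085 + 6·15.999 = 218.244 g/mol, of which 56.170 g is Si.
So Si makes up 56.170/218.244 = 0.2574 of the mass, i.e. 25.74%.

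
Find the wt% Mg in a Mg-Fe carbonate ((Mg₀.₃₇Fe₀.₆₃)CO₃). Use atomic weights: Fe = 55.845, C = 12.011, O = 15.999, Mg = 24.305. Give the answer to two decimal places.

8.63 weight percent

M((Mg₀.₃₇Fe₀.₆₃)CO₃) = 104.183 g/mol.
Mg contributes 0.37 × 24.305 = 8.993 g per mole.
8.993/104.183 = 0.0863 → 8.63%.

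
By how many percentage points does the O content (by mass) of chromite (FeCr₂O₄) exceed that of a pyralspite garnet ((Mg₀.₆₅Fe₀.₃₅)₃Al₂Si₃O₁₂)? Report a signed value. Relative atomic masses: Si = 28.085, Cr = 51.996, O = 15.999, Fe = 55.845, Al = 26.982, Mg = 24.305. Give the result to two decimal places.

-15.42 percentage points

O in FeCr₂O₄: molar mass 223.833 g/mol; 4×15.999 = 63.996 g → 28.59 wt%.
O in (Mg₀.₆₅Fe₀.₃₅)₃Al₂Si₃O₁₂: molar mass 436.239 g/mol; 12×15.999 = 191.988 g → 44.01 wt%.
Difference = 28.59 − 44.01 = -15.42 percentage points.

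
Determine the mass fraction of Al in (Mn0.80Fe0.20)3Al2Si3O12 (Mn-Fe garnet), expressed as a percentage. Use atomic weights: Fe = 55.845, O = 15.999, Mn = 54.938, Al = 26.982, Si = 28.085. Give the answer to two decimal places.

Formula mass = 2.40·54.938 + 0.60·55.845 + 2·26.982 + 3·28.085 + 12·15.999 = 495.565 g/mol, of which 53.964 g is Al.
So Al makes up 53.964/495.565 = 0.1089 of the mass, i.e. 10.89%.

10.89 wt%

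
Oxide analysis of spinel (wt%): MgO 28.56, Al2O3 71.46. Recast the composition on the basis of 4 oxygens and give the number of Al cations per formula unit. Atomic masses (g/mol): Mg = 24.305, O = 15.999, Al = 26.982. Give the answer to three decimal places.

MgO (M=40.304): mol = 0.70861; Mg = 0.70861, O = 0.70861.
Al2O3 (M=101.961): mol = 0.70086; Al = 1.40172, O = 2.10258.
ΣO = 2.81119; factor = 4/ΣO = 1.42288.
Al apfu = 1.40172 × 1.42288 = 1.994.

1.994 Al apfu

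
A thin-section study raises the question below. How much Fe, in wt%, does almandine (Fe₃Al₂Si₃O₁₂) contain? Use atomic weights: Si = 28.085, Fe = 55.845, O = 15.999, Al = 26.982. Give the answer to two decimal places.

33.66 wt%

M(Fe₃Al₂Si₃O₁₂) = 497.742 g/mol.
Fe contributes 3 × 55.845 = 167.535 g per mole.
167.535/497.742 = 0.3366 → 33.66%.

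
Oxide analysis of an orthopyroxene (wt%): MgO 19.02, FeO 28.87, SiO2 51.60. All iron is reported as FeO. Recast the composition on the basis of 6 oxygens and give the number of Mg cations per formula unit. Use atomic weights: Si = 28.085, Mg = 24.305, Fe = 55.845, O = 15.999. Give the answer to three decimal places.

MgO (M=40.304): mol = 0.47191; Mg = 0.47191, O = 0.47191.
FeO (M=71.844): mol = 0.40184; Fe = 0.40184, O = 0.40184.
SiO2 (M=60.083): mol = 0.85881; Si = 0.85881, O = 1.71762.
ΣO = 2.59137; factor = 6/ΣO = 2.31538.
Mg apfu = 0.47191 × 2.31538 = 1.093.

1.093 Mg apfu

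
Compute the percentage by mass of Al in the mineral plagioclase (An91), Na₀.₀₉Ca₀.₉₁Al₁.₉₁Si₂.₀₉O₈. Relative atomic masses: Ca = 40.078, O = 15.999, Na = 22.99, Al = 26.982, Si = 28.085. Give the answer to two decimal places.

Molar mass of Na₀.₀₉Ca₀.₉₁Al₁.₉₁Si₂.₀₉O₈: 0.09×22.99 + 0.91×40.078 + 1.91×26.982 + 2.09×28.085 + 8×15.999 = 276.765 g/mol.
Mass of Al per formula unit: 1.91 × 26.982 = 51.536 g.
Weight fraction Al = 51.536 / 276.765 = 0.1862.

18.62 weight percent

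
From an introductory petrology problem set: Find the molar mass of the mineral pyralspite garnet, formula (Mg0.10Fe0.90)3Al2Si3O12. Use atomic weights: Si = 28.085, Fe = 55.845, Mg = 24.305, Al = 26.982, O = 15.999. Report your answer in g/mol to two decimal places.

M = 0.30*24.305 + 2.70*55.845 + 2*26.982 + 3*28.085 + 12*15.999

488.28 g/mol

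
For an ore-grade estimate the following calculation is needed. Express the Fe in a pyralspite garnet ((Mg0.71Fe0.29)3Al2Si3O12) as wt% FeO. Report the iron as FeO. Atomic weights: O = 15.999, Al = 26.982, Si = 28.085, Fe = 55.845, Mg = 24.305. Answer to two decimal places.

14.52 wt%

M((Mg0.71Fe0.29)3Al2Si3O12) = 430.562 g/mol; M(FeO) = 71.844 g/mol.
Moles FeO per formula unit = 0.87 Fe ÷ 1 = 0.8700.
FeO fraction = (0.8700 × 71.844) / 430.562 = 62.504/430.562 = 0.1452.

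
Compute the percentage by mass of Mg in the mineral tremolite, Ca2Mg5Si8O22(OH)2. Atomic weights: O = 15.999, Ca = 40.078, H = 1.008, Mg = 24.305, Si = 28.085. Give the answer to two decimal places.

M(Ca2Mg5Si8O22(OH)2) = 812.353 g/mol.
Mg contributes 5 × 24.305 = 121.525 g per mole.
121.525/812.353 = 0.1496 → 14.96%.

14.96 mass %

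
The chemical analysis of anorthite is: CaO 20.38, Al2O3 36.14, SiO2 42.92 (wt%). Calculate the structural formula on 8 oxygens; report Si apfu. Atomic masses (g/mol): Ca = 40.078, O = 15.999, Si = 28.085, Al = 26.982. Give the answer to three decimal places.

CaO: 20.38/56.077 = 0.36343 mol → 0.36343 mol Ca, 0.36343 mol O.
Al2O3: 36.14/101.961 = 0.35445 mol → 0.70890 mol Al, 1.06335 mol O.
SiO2: 42.92/60.083 = 0.71435 mol → 0.71435 mol Si, 1.42870 mol O.
Total oxygen = 2.85548 mol. Normalization factor = 8/2.85548 = 2.80163.
Si per 8 O = 0.71435 × 2.80163 = 2.001.

2.001 Si apfu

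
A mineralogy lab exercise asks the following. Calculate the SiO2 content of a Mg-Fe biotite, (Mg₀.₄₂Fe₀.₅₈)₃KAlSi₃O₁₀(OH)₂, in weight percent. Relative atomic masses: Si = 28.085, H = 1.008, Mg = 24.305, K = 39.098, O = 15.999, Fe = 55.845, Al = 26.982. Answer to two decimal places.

38.18 wt%

Molar mass of (Mg₀.₄₂Fe₀.₅₈)₃KAlSi₃O₁₀(OH)₂ = 1.26·24.305 + 1.74·55.845 + 1·39.098 + 1·26.982 + 3·28.085 + 12·15.999 + 2·1.008 = 472.134 g/mol.
Each formula unit contains 3 Si, equivalent to 3/1 = 3.0000 mol SiO2.
M(SiO2) = 1×28.085 + 2×15.999 = 60.083 g/mol.
Mass of SiO2 per formula unit = 3.0000 × 60.083 = 180.249 g.
SiO2 wt% = 180.249 / 472.134 × 100 = 38.18%.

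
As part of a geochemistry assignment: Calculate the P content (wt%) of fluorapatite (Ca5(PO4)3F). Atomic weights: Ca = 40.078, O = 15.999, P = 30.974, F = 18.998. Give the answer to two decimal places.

Molar mass of Ca5(PO4)3F: 5·40.078 + 3·30.974 + 12·15.999 + 1·18.998 = 504.298 g/mol.
Mass of P per formula unit: 3 × 30.974 = 92.922 g.
Weight fraction P = 92.922 / 504.298 = 0.1843.

18.43 wt%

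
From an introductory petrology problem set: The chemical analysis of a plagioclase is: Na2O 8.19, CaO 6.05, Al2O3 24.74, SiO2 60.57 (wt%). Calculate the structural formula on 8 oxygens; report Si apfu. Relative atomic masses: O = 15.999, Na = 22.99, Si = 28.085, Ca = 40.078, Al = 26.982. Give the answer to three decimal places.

8.19 wt% Na2O ÷ 61.979 g/mol = 0.13214 mol, giving 0.26428 Na and 0.13214 O.
6.05 wt% CaO ÷ 56.077 g/mol = 0.10789 mol, giving 0.10789 Ca and 0.10789 O.
24.74 wt% Al2O3 ÷ 101.961 g/mol = 0.24264 mol, giving 0.48528 Al and 0.72792 O.
60.57 wt% SiO2 ÷ 60.083 g/mol = 1.00811 mol, giving 1.00811 Si and 2.01622 O.
Oxygen sums to 2.98417; scaling by 8/2.98417 = 2.68081 puts the formula on 8 O.
Si: 1.00811 × 2.68081 = 2.703 atoms per formula unit.

2.703 Si apfu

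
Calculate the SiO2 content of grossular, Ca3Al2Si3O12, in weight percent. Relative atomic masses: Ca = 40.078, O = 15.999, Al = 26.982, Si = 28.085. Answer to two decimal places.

40.02 wt%

Molar mass of Ca3Al2Si3O12 = 3·40.078 + 2·26.982 + 3·28.085 + 12·15.999 = 450.441 g/mol.
Each formula unit contains 3 Si, equivalent to 3/1 = 3.0000 mol SiO2.
M(SiO2) = 1×28.085 + 2×15.999 = 60.083 g/mol.
Mass of SiO2 per formula unit = 3.0000 × 60.083 = 180.249 g.
SiO2 wt% = 180.249 / 450.441 × 100 = 40.02%.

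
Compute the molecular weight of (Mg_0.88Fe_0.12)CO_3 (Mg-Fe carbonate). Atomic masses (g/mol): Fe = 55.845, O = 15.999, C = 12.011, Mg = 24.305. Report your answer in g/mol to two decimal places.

88.10 g/mol

The formula mass is the sum 0.88×24.305 + 0.12×55.845 + 1×12.011 + 3×15.999.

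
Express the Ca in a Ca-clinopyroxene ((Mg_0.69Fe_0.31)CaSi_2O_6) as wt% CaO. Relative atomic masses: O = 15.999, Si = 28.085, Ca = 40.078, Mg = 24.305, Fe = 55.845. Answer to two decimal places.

Molar mass of (Mg_0.69Fe_0.31)CaSi_2O_6 = 0.69×24.305 + 0.31×55.845 + 1×40.078 + 2×28.085 + 6×15.999 = 226.324 g/mol.
Each formula unit contains 1 Ca, equivalent to 1/1 = 1.0000 mol CaO.
M(CaO) = 1×40.078 + 1×15.999 = 56.077 g/mol.
Mass of CaO per formula unit = 1.0000 × 56.077 = 56.077 g.
CaO wt% = 56.077 / 226.324 × 100 = 24.78%.

24.78 wt%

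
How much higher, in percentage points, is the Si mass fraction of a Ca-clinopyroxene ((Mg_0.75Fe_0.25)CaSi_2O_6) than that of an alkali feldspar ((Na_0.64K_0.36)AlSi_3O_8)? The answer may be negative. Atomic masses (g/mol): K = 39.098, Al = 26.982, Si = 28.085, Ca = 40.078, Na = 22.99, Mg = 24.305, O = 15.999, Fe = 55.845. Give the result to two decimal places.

-6.41 percentage points

First mineral: 56.170 g Si in 224.432 g formula = 25.03 wt% Si.
Second mineral: 84.255 g Si in 268.018 g formula = 31.44 wt% Si.
25.03% − 31.44% gives a difference of -6.41 percentage points.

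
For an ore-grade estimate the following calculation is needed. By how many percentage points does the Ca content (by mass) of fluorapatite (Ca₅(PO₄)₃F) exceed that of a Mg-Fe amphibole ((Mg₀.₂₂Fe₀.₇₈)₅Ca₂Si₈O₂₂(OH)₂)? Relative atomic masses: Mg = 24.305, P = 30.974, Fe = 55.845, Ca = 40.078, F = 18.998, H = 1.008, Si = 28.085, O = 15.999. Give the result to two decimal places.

First mineral: 200.390 g Ca in 504.298 g formula = 39.74 wt% Ca.
Second mineral: 80.156 g Ca in 935.359 g formula = 8.57 wt% Ca.
39.74% − 8.57% gives a difference of 31.17 percentage points.

31.17 percentage points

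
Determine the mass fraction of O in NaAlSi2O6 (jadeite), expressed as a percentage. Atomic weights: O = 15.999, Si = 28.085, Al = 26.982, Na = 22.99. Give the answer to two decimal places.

47.49 wt%

Molar mass of NaAlSi2O6: 1*22.99 + 1*26.982 + 2*28.085 + 6*15.999 = 202.136 g/mol.
Mass of O per formula unit: 6 × 15.999 = 95.994 g.
Weight fraction O = 95.994 / 202.136 = 0.4749.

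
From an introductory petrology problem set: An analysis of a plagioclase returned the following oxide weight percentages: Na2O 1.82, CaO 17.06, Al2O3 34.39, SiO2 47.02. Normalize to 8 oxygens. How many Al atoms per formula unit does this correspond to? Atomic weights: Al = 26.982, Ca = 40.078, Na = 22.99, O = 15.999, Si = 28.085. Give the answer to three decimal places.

1.854 Al apfu

Na2O (M=61.979): mol = 0.02936; Na = 0.05872, O = 0.02936.
CaO (M=56.077): mol = 0.30422; Ca = 0.30422, O = 0.30422.
Al2O3 (M=101.961): mol = 0.33729; Al = 0.67458, O = 1.01187.
SiO2 (M=60.083): mol = 0.78258; Si = 0.78258, O = 1.56516.
ΣO = 2.91061; factor = 8/ΣO = 2.74856.
Al apfu = 0.67458 × 2.74856 = 1.854.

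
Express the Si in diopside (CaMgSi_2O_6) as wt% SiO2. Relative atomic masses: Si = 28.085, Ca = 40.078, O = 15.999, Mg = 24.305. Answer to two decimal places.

55.49 wt%

Molar mass of CaMgSi_2O_6 = 1*40.078 + 1*24.305 + 2*28.085 + 6*15.999 = 216.547 g/mol.
Each formula unit contains 2 Si, equivalent to 2/1 = 2.0000 mol SiO2.
M(SiO2) = 1×28.085 + 2×15.999 = 60.083 g/mol.
Mass of SiO2 per formula unit = 2.0000 × 60.083 = 120.166 g.
SiO2 wt% = 120.166 / 216.547 × 100 = 55.49%.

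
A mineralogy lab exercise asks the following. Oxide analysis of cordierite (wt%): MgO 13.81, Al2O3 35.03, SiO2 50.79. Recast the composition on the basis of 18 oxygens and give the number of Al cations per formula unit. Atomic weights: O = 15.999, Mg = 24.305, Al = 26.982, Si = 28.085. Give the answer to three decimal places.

4.037 Al apfu

MgO: 13.81/40.304 = 0.34265 mol → 0.34265 mol Mg, 0.34265 mol O.
Al2O3: 35.03/101.961 = 0.34356 mol → 0.68712 mol Al, 1.03068 mol O.
SiO2: 50.79/60.083 = 0.84533 mol → 0.84533 mol Si, 1.69066 mol O.
Total oxygen = 3.06399 mol. Normalization factor = 18/3.06399 = 5.87469.
Al per 18 O = 0.68712 × 5.87469 = 4.037.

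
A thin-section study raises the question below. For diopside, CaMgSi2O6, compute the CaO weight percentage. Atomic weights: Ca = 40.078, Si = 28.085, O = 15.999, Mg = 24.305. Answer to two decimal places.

Molar mass of CaMgSi2O6 = 1*40.078 + 1*24.305 + 2*28.085 + 6*15.999 = 216.547 g/mol.
Each formula unit contains 1 Ca, equivalent to 1/1 = 1.0000 mol CaO.
M(CaO) = 1×40.078 + 1×15.999 = 56.077 g/mol.
Mass of CaO per formula unit = 1.0000 × 56.077 = 56.077 g.
CaO wt% = 56.077 / 216.547 × 100 = 25.90%.

25.90 wt%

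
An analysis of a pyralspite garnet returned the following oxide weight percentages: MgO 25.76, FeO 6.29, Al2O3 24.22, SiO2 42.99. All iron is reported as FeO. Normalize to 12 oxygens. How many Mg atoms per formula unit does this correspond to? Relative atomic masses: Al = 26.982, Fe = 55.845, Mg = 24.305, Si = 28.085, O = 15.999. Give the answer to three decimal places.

25.76 wt% MgO ÷ 40.304 g/mol = 0.63914 mol, giving 0.63914 Mg and 0.63914 O.
6.29 wt% FeO ÷ 71.844 g/mol = 0.08755 mol, giving 0.08755 Fe and 0.08755 O.
24.22 wt% Al2O3 ÷ 101.961 g/mol = 0.23754 mol, giving 0.47508 Al and 0.71262 O.
42.99 wt% SiO2 ÷ 60.083 g/mol = 0.71551 mol, giving 0.71551 Si and 1.43102 O.
Oxygen sums to 2.87033; scaling by 12/2.87033 = 4.18070 puts the formula on 12 O.
Mg: 0.63914 × 4.18070 = 2.672 atoms per formula unit.

2.672 Mg apfu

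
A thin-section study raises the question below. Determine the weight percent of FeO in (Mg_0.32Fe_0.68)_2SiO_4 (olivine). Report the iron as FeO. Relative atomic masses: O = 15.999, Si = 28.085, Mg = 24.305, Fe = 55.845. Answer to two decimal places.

53.22 wt%

M((Mg_0.32Fe_0.68)_2SiO_4) = 183.585 g/mol; M(FeO) = 71.844 g/mol.
Moles FeO per formula unit = 1.36 Fe ÷ 1 = 1.3600.
FeO fraction = (1.3600 × 71.844) / 183.585 = 97.708/183.585 = 0.5322.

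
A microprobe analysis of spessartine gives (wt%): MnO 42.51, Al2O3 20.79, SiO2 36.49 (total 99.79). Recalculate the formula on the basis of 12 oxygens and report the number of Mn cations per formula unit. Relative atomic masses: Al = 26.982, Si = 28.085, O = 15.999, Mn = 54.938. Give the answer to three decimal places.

2.965 Mn apfu

MnO (M=70.937): mol = 0.59926; Mn = 0.59926, O = 0.59926.
Al2O3 (M=101.961): mol = 0.20390; Al = 0.40780, O = 0.61170.
SiO2 (M=60.083): mol = 0.60733; Si = 0.60733, O = 1.21466.
ΣO = 2.42562; factor = 12/ΣO = 4.94719.
Mn apfu = 0.59926 × 4.94719 = 2.965.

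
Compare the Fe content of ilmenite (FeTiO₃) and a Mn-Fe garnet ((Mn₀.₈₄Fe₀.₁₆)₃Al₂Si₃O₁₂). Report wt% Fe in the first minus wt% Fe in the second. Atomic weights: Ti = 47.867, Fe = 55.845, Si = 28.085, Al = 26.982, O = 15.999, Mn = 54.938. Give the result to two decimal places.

M(FeTiO₃) = 151.709 g/mol, so wt% Fe = 55.845/151.709 × 100 = 36.81%.
M((Mn₀.₈₄Fe₀.₁₆)₃Al₂Si₃O₁₂) = 495.456 g/mol, so wt% Fe = 26.806/495.456 × 100 = 5.41%.
36.81 − 5.41 = 31.40 pp.

31.40 percentage points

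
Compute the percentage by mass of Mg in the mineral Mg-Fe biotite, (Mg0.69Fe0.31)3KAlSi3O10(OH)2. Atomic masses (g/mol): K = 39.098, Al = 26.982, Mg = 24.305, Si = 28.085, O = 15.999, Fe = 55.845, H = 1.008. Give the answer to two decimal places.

11.27 mass %

Formula mass = 2.07*24.305 + 0.93*55.845 + 1*39.098 + 1*26.982 + 3*28.085 + 12*15.999 + 2*1.008 = 446.586 g/mol, of which 50.311 g is Mg.
So Mg makes up 50.311/446.586 = 0.1127 of the mass, i.e. 11.27%.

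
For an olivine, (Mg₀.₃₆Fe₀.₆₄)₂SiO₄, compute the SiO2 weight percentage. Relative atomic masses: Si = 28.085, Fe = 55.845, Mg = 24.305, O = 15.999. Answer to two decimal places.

M((Mg₀.₃₆Fe₀.₆₄)₂SiO₄) = 181.062 g/mol; M(SiO2) = 60.083 g/mol.
Moles SiO2 per formula unit = 1 Si ÷ 1 = 1.0000.
SiO2 fraction = (1.0000 × 60.083) / 181.062 = 60.083/181.062 = 0.3318.

33.18 wt%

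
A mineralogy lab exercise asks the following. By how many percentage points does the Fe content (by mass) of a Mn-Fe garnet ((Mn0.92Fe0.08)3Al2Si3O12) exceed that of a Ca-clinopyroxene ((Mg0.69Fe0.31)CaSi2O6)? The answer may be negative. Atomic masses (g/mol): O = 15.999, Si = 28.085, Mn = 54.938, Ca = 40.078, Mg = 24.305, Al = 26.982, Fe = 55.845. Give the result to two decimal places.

-4.94 percentage points

M((Mn0.92Fe0.08)3Al2Si3O12) = 495.239 g/mol, so wt% Fe = 13.403/495.239 × 100 = 2.71%.
M((Mg0.69Fe0.31)CaSi2O6) = 226.324 g/mol, so wt% Fe = 17.312/226.324 × 100 = 7.65%.
2.71 − 7.65 = -4.94 pp.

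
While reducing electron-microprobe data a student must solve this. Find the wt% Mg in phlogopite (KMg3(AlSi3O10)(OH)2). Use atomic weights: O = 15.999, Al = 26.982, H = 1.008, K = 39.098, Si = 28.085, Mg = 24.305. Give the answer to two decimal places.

17.47 mass %

M(KMg3(AlSi3O10)(OH)2) = 417.254 g/mol.
Mg contributes 3 × 24.305 = 72.915 g per mole.
72.915/417.254 = 0.1747 → 17.47%.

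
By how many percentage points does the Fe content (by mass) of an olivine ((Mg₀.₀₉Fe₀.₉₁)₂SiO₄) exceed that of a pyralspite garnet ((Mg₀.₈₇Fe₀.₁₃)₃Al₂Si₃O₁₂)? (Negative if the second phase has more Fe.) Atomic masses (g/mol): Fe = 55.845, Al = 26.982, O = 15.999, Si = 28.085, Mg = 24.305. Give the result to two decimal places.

Fe in (Mg₀.₀₉Fe₀.₉₁)₂SiO₄: molar mass 198.094 g/mol; 1.82×55.845 = 101.638 g → 51.31 wt%.
Fe in (Mg₀.₈₇Fe₀.₁₃)₃Al₂Si₃O₁₂: molar mass 415.423 g/mol; 0.39×55.845 = 21.780 g → 5.24 wt%.
Difference = 51.31 − 5.24 = 46.07 percentage points.

46.07 percentage points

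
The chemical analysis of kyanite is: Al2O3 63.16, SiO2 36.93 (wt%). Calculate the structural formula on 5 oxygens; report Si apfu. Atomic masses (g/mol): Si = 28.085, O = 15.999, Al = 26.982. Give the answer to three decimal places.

63.16 wt% Al2O3 ÷ 101.961 g/mol = 0.61945 mol, giving 1.23890 Al and 1.85835 O.
36.93 wt% SiO2 ÷ 60.083 g/mol = 0.61465 mol, giving 0.61465 Si and 1.22930 O.
Oxygen sums to 3.08765; scaling by 5/3.08765 = 1.61935 puts the formula on 5 O.
Si: 0.61465 × 1.61935 = 0.995 atoms per formula unit.

0.995 Si apfu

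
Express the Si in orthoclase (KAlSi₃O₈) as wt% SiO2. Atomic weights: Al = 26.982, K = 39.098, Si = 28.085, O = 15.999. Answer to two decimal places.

M(KAlSi₃O₈) = 278.327 g/mol; M(SiO2) = 60.083 g/mol.
Moles SiO2 per formula unit = 3 Si ÷ 1 = 3.0000.
SiO2 fraction = (3.0000 × 60.083) / 278.327 = 180.249/278.327 = 0.6476.

64.76 wt%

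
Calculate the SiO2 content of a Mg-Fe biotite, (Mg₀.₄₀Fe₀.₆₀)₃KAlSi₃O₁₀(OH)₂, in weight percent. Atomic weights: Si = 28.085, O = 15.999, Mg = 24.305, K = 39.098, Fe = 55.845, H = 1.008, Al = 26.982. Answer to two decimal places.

Formula mass = 474.026 g/mol.
3 Si → 3.0000 mol SiO2 per formula unit; M(SiO2) = 60.083, so SiO2 mass = 180.249 g.
180.249/474.026 × 100 = 38.03 wt%.

38.03 wt%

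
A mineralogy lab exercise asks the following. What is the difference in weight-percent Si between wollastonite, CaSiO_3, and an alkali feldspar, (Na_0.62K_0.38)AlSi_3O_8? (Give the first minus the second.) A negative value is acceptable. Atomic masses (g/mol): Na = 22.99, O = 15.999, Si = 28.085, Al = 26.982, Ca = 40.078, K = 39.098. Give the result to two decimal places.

First mineral: 28.085 g Si in 116.160 g formula = 24.18 wt% Si.
Second mineral: 84.255 g Si in 268.340 g formula = 31.40 wt% Si.
24.18% − 31.40% gives a difference of -7.22 percentage points.

-7.22 percentage points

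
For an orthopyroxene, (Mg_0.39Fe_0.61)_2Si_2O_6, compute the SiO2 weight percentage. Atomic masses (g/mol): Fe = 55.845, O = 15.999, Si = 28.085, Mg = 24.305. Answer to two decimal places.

50.23 wt%

Formula mass = 239.253 g/mol.
2 Si → 2.0000 mol SiO2 per formula unit; M(SiO2) = 60.083, so SiO2 mass = 120.166 g.
120.166/239.253 × 100 = 50.23 wt%.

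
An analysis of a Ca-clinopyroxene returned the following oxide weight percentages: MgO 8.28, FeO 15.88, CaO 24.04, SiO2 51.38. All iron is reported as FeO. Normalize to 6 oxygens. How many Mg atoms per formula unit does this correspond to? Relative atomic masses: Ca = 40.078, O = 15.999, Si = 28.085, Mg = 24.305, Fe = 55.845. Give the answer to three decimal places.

MgO: 8.28/40.304 = 0.20544 mol → 0.20544 mol Mg, 0.20544 mol O.
FeO: 15.88/71.844 = 0.22103 mol → 0.22103 mol Fe, 0.22103 mol O.
CaO: 24.04/56.077 = 0.42870 mol → 0.42870 mol Ca, 0.42870 mol O.
SiO2: 51.38/60.083 = 0.85515 mol → 0.85515 mol Si, 1.71030 mol O.
Total oxygen = 2.56547 mol. Normalization factor = 6/2.56547 = 2.33875.
Mg per 6 O = 0.20544 × 2.33875 = 0.480.

0.480 Mg apfu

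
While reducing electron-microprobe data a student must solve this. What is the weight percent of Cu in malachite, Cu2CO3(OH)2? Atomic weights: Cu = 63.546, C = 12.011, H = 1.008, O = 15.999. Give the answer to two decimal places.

57.48 mass %

M(Cu2CO3(OH)2) = 221.114 g/mol.
Cu contributes 2 × 63.546 = 127.092 g per mole.
127.092/221.114 = 0.5748 → 57.48%.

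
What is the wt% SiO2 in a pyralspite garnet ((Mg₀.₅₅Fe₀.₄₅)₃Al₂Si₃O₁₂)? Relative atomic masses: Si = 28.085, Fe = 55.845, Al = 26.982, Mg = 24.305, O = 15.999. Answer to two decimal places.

40.44 wt%

M((Mg₀.₅₅Fe₀.₄₅)₃Al₂Si₃O₁₂) = 445.701 g/mol; M(SiO2) = 60.083 g/mol.
Moles SiO2 per formula unit = 3 Si ÷ 1 = 3.0000.
SiO2 fraction = (3.0000 × 60.083) / 445.701 = 180.249/445.701 = 0.4044.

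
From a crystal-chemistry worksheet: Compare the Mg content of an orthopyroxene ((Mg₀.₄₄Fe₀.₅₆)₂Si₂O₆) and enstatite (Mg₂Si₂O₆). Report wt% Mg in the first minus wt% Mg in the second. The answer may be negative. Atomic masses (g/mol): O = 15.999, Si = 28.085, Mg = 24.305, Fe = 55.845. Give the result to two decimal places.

M((Mg₀.₄₄Fe₀.₅₆)₂Si₂O₆) = 236.099 g/mol, so wt% Mg = 21.388/236.099 × 100 = 9.06%.
M(Mg₂Si₂O₆) = 200.774 g/mol, so wt% Mg = 48.610/200.774 × 100 = 24.21%.
9.06 − 24.21 = -15.15 pp.

-15.15 percentage points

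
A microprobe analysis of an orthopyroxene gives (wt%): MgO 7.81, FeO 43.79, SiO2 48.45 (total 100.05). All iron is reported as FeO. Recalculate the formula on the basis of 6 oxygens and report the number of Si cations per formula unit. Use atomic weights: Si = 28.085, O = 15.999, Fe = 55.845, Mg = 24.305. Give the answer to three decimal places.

7.81 wt% MgO ÷ 40.304 g/mol = 0.19378 mol, giving 0.19378 Mg and 0.19378 O.
43.79 wt% FeO ÷ 71.844 g/mol = 0.60952 mol, giving 0.60952 Fe and 0.60952 O.
48.45 wt% SiO2 ÷ 60.083 g/mol = 0.80638 mol, giving 0.80638 Si and 1.61276 O.
Oxygen sums to 2.41606; scaling by 6/2.41606 = 2.48338 puts the formula on 6 O.
Si: 0.80638 × 2.48338 = 2.003 atoms per formula unit.

2.003 Si apfu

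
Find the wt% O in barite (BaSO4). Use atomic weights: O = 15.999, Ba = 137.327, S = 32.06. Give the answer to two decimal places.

M(BaSO4) = 233.383 g/mol.
O contributes 4 × 15.999 = 63.996 g per mole.
63.996/233.383 = 0.2742 → 27.42%.

27.42 mass %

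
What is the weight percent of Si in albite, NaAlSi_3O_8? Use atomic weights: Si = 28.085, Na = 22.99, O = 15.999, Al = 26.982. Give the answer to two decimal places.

32.13 weight percent

Formula mass = 1*22.99 + 1*26.982 + 3*28.085 + 8*15.999 = 262.219 g/mol, of which 84.255 g is Si.
So Si makes up 84.255/262.219 = 0.3213 of the mass, i.e. 32.13%.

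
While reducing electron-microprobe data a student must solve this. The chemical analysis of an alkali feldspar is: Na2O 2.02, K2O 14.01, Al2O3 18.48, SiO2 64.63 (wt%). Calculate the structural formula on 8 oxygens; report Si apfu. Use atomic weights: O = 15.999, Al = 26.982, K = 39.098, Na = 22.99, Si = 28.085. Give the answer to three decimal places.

2.02 wt% Na2O ÷ 61.979 g/mol = 0.03259 mol, giving 0.06518 Na and 0.03259 O.
14.01 wt% K2O ÷ 94.195 g/mol = 0.14873 mol, giving 0.29746 K and 0.14873 O.
18.48 wt% Al2O3 ÷ 101.961 g/mol = 0.18125 mol, giving 0.36250 Al and 0.54375 O.
64.63 wt% SiO2 ÷ 60.083 g/mol = 1.07568 mol, giving 1.07568 Si and 2.15136 O.
Oxygen sums to 2.87643; scaling by 8/2.87643 = 2.78123 puts the formula on 8 O.
Si: 1.07568 × 2.78123 = 2.992 atoms per formula unit.

2.992 Si apfu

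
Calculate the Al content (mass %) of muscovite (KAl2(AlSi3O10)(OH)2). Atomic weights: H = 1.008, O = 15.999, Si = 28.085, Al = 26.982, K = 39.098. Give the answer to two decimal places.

M(KAl2(AlSi3O10)(OH)2) = 398.303 g/mol.
Al contributes 3 × 26.982 = 80.946 g per mole.
80.946/398.303 = 0.2032 → 20.32%.

20.32 mass %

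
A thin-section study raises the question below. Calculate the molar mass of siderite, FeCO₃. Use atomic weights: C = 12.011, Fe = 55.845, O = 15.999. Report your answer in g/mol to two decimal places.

115.85 g/mol

The formula mass is the sum 1*55.845 + 1*12.011 + 3*15.999.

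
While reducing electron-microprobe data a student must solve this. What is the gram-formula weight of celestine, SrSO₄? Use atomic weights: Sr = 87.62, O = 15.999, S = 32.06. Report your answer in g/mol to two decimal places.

The formula mass is the sum 1(87.62) + 1(32.06) + 4(15.999).

183.68 g/mol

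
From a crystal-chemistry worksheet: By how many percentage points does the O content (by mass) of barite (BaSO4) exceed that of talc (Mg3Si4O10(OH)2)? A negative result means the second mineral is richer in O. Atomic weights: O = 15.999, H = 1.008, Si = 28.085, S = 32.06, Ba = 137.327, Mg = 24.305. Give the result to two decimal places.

-23.20 percentage points

O in BaSO4: molar mass 233.383 g/mol; 4×15.999 = 63.996 g → 27.42 wt%.
O in Mg3Si4O10(OH)2: molar mass 379.259 g/mol; 12×15.999 = 191.988 g → 50.62 wt%.
Difference = 27.42 − 50.62 = -23.20 percentage points.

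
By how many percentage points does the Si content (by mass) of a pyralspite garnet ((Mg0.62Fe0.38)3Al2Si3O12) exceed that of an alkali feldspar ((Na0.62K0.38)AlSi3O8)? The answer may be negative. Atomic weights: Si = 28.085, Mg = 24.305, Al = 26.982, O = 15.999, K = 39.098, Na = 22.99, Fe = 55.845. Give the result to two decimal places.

-12.21 percentage points

First mineral: 84.255 g Si in 439.078 g formula = 19.19 wt% Si.
Second mineral: 84.255 g Si in 268.340 g formula = 31.40 wt% Si.
19.19% − 31.40% gives a difference of -12.21 percentage points.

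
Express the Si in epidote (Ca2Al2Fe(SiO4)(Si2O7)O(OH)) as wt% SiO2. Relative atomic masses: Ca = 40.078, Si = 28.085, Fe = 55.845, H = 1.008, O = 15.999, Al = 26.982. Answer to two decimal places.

Formula mass = 483.215 g/mol.
3 Si → 3.0000 mol SiO2 per formula unit; M(SiO2) = 60.083, so SiO2 mass = 180.249 g.
180.249/483.215 × 100 = 37.30 wt%.

37.30 wt%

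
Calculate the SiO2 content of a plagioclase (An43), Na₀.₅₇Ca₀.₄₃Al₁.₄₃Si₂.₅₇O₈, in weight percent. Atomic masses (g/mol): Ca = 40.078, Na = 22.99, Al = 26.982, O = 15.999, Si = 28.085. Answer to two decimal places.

Molar mass of Na₀.₅₇Ca₀.₄₃Al₁.₄₃Si₂.₅₇O₈ = 0.57*22.99 + 0.43*40.078 + 1.43*26.982 + 2.57*28.085 + 8*15.999 = 269.093 g/mol.
Each formula unit contains 2.57 Si, equivalent to 2.57/1 = 2.5700 mol SiO2.
M(SiO2) = 1×28.085 + 2×15.999 = 60.083 g/mol.
Mass of SiO2 per formula unit = 2.5700 × 60.083 = 154.413 g.
SiO2 wt% = 154.413 / 269.093 × 100 = 57.38%.

57.38 wt%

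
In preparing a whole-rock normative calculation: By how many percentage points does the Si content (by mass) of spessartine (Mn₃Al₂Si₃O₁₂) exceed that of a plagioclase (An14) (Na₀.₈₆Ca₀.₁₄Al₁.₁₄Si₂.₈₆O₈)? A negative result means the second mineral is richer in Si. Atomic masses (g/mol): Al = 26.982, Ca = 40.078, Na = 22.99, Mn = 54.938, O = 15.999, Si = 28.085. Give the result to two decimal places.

-13.35 percentage points

First mineral: 84.255 g Si in 495.021 g formula = 17.02 wt% Si.
Second mineral: 80.323 g Si in 264.457 g formula = 30.37 wt% Si.
17.02% − 30.37% gives a difference of -13.35 percentage points.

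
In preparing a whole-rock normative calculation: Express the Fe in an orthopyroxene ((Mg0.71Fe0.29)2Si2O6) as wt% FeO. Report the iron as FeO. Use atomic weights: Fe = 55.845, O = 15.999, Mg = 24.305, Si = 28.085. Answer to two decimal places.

19.02 wt%

Molar mass of (Mg0.71Fe0.29)2Si2O6 = 1.42×24.305 + 0.58×55.845 + 2×28.085 + 6×15.999 = 219.067 g/mol.
Each formula unit contains 0.58 Fe, equivalent to 0.58/1 = 0.5800 mol FeO.
M(FeO) = 1×55.845 + 1×15.999 = 71.844 g/mol.
Mass of FeO per formula unit = 0.5800 × 71.844 = 41.670 g.
FeO wt% = 41.670 / 219.067 × 100 = 19.02%.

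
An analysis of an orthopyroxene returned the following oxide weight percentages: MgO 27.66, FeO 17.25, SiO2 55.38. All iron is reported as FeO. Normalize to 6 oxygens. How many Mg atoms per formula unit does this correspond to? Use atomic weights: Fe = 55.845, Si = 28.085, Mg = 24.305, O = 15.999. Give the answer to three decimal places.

1.487 Mg apfu

MgO (M=40.304): mol = 0.68628; Mg = 0.68628, O = 0.68628.
FeO (M=71.844): mol = 0.24010; Fe = 0.24010, O = 0.24010.
SiO2 (M=60.083): mol = 0.92172; Si = 0.92172, O = 1.84344.
ΣO = 2.76982; factor = 6/ΣO = 2.16621.
Mg apfu = 0.68628 × 2.16621 = 1.487.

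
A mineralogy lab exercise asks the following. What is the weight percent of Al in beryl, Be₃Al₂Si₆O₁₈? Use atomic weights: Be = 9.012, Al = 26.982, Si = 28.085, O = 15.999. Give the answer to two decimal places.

Molar mass of Be₃Al₂Si₆O₁₈: 3*9.012 + 2*26.982 + 6*28.085 + 18*15.999 = 537.492 g/mol.
Mass of Al per formula unit: 2 × 26.982 = 53.964 g.
Weight fraction Al = 53.964 / 537.492 = 0.1004.

10.04 wt%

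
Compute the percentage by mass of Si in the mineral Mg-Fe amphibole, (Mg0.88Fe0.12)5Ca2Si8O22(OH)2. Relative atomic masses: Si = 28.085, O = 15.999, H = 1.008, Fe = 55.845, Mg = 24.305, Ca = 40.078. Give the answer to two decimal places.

Molar mass of (Mg0.88Fe0.12)5Ca2Si8O22(OH)2: 4.40×24.305 + 0.60×55.845 + 2×40.078 + 8×28.085 + 24×15.999 + 2×1.008 = 831.277 g/mol.
Mass of Si per formula unit: 8 × 28.085 = 224.680 g.
Weight fraction Si = 224.680 / 831.277 = 0.2703.

27.03 weight percent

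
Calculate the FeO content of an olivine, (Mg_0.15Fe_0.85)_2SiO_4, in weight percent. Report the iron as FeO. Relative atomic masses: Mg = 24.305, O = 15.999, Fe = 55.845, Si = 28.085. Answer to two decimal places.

62.86 wt%

Formula mass = 194.309 g/mol.
1.70 Fe → 1.7000 mol FeO per formula unit; M(FeO) = 71.844, so FeO mass = 122.135 g.
122.135/194.309 × 100 = 62.86 wt%.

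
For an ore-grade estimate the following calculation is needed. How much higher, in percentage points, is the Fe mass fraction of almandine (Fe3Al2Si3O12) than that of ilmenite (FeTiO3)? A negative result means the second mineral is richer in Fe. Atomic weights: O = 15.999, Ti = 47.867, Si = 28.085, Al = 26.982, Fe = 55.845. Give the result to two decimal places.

-3.15 percentage points

Fe in Fe3Al2Si3O12: molar mass 497.742 g/mol; 3×55.845 = 167.535 g → 33.66 wt%.
Fe in FeTiO3: molar mass 151.709 g/mol; 1×55.845 = 55.845 g → 36.81 wt%.
Difference = 33.66 − 36.81 = -3.15 percentage points.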